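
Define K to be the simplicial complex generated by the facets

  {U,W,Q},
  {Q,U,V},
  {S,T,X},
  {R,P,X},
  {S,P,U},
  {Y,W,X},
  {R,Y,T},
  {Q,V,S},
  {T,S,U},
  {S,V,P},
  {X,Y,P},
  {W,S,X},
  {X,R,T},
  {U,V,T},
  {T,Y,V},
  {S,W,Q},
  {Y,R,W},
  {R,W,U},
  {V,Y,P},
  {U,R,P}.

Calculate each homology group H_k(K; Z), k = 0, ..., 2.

We work with the vertex ordering P < Q < R < S < T < U < V < W < X < Y. The simplices of K, each written with vertices in increasing order, are:

  0-simplices (10): P, Q, R, S, T, U, V, W, X, Y
  1-simplices (30): PR, PS, PU, PV, PX, PY, QS, QU, QV, QW, RT, RU, RW, RX, RY, ST, SU, SV, SW, SX, TU, TV, TX, TY, UV, UW, VY, WX, WY, XY
  2-simplices (20): PRU, PRX, PSU, PSV, PVY, PXY, QSV, QSW, QUV, QUW, RTX, RTY, RUW, RWY, STU, STX, SWX, TUV, TVY, WXY

Hence C_0 ≅ Z^10, C_1 ≅ Z^30, C_2 ≅ Z^20.

Boundary ∂_1: C_1 → C_0 is given by ∂[p,q] = [q] − [p].
The resulting 10×30 matrix has rank 9, and its Smith normal form has invariant factors (1,1,1,1,1,1,1,1,1).

The boundary map ∂_2: C_2 → C_1 acts by ∂[p,q,r] = [q,r] − [p,r] + [p,q]. For instance
  ∂QUV = UV − QV + QU,
  ∂TVY = VY − TY + TV.
The resulting 30×20 matrix has rank 20, and its Smith normal form has invariant factors (1,1,1,1,1,1,1,1,1,1,1,1,1,1,1,1,1,1,1,2).

Computing H_k = (kernel of ∂_k) / (image of ∂_{k+1}):

  H_0: rank C_0 − rank ∂_1 = 10 − 9 = 1, and the invariant factors of ∂_1 are all 1, so H_0 ≅ Z.
  H_1: rank ker ∂_1 − rank ∂_2 = (30 − 9) − 20 = 1, and ∂_2 has invariant factor 2 > 1, so H_1 ≅ Z ⊕ Z/2.
  H_2: rank ker ∂_2 − rank ∂_3 = (20 − 20) − 0 = 0, and there is no ∂_3, so H_2 ≅ 0.

As a check, the Euler characteristic is 10 − 30 + 20 = 0, which agrees with 1 − 1 + 0 = 0.
(K is a triangulation of the Klein bottle.)

H_0 = Z,  H_1 = Z ⊕ Z/2,  H_2 = 0.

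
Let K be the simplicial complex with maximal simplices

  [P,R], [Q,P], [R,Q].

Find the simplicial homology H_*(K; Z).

We work with the vertex ordering P < Q < R. The simplices of K, each written with vertices in increasing order, are:

  0-simplices (3): P, Q, R
  1-simplices (3): PQ, PR, QR

so the chain groups are C_0 ≅ Z^3, C_1 ≅ Z^3.

Boundary ∂_1: C_1 → C_0 is given by ∂[p,q] = [q] − [p]. For instance
  ∂PR = R − P.
This gives a 3×3 integer matrix of rank 2; reducing to Smith normal form yields diagonal entries (1,1).

Computing H_k = (kernel of ∂_k) / (image of ∂_{k+1}):

  H_0: rank C_0 − rank ∂_1 = 3 − 2 = 1, and the invariant factors of ∂_1 are all 1, so H_0 = Z.
  H_1: rank ker ∂_1 − rank ∂_2 = (3 − 2) − 0 = 1, and there is no ∂_2, so H_1 = Z.

H_0 = Z,  H_1 = Z.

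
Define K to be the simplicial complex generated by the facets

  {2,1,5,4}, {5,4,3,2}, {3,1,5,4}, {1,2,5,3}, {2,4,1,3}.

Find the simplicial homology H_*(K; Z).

H_0 ≅ Z,  H_1 = 0,  H_2 = 0,  H_3 ≅ Z.

We work with the vertex ordering 1 < 2 < 3 < 4 < 5. The simplices of K, each written with vertices in increasing order, are:

  0-simplices (5): [1], [2], [3], [4], [5]
  1-simplices (10): [1,2], [1,3], [1,4], [1,5], [2,3], [2,4], [2,5], [3,4], [3,5], [4,5]
  2-simplices (10): [1,2,3], [1,2,4], [1,2,5], [1,3,4], [1,3,5], [1,4,5], [2,3,4], [2,3,5], [2,4,5], [3,4,5]
  3-simplices (5): [1,2,3,4], [1,2,3,5], [1,2,4,5], [1,3,4,5], [2,3,4,5]

so the chain groups are C_0 ≅ Z^5, C_1 ≅ Z^10, C_2 ≅ Z^10, C_3 ≅ Z^5.

Boundary ∂_1: C_1 → C_0 is given by ∂[p,q] = [q] − [p]. For instance
  ∂[1,4] = [4] − [1].
The 5×10 boundary matrix has rank 4 and Smith normal form diag(1,1,1,1).

The boundary map ∂_2: C_2 → C_1 sends each 2-simplex [p,q,r] to [q,r] − [p,r] + [p,q]. For instance
  ∂[2,4,5] = [4,5] − [2,5] + [2,4],
  ∂[1,2,3] = [2,3] − [1,3] + [1,2].
The resulting 10×10 matrix has rank 6, and its Smith normal form has invariant factors (1,1,1,1,1,1).

Boundary ∂_3: C_3 → C_2 sends each 3-simplex σ to the alternating sum Σ_i (−1)^i (σ with its i-th vertex removed). For instance
  ∂[1,2,3,5] = [2,3,5] − [1,3,5] + [1,2,5] − [1,2,3],
  ∂[1,2,4,5] = [2,4,5] − [1,4,5] + [1,2,5] − [1,2,4].
As a 10×5 matrix over Z this has rank 4, with invariant factors (1,1,1,1).

Now H_k = ker ∂_k / im ∂_{k+1}, so:

  H_0: rank C_0 − rank ∂_1 = 5 − 4 = 1, and the invariant factors of ∂_1 are all 1, so H_0 ≅ Z.
  H_1: rank ker ∂_1 − rank ∂_2 = (10 − 4) − 6 = 0, and the invariant factors of ∂_2 are all 1, so H_1 ≅ 0.
  H_2: rank ker ∂_2 − rank ∂_3 = (10 − 6) − 4 = 0, and the invariant factors of ∂_3 are all 1, so H_2 ≅ 0.
  H_3: rank ker ∂_3 − rank ∂_4 = (5 − 4) − 0 = 1, and there is no ∂_4, so H_3 ≅ Z.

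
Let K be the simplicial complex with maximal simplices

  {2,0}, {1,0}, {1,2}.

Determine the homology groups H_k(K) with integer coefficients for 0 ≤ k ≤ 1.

K has 3 vertices, 3 edges.
rank ∂_0 = 0, rank ∂_1 = 2 ⇒ b_0 = 3 − 0 − 2 = 1; all invariant factors of ∂_1 are 1 so no torsion. So H_0 = Z.
rank ∂_1 = 2, rank ∂_2 = 0 ⇒ b_1 = 3 − 2 − 0 = 1. So H_1 = Z.

H_0 = Z,  H_1 = Z.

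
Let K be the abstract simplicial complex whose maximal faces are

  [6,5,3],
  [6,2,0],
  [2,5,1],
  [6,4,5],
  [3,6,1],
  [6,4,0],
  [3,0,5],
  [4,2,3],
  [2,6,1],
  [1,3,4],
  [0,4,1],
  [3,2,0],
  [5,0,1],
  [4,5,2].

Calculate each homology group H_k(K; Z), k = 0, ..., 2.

Take the total order 0 < 1 < 2 < 3 < 4 < 5 < 6 on the vertex set. Then K (dimension 2) consists of the simplices:

  0-simplices (7): [0], [1], [2], [3], [4], [5], [6]
  1-simplices (21): [0,1], [0,2], [0,3], [0,4], [0,5], [0,6], [1,2], [1,3], [1,4], [1,5], [1,6], [2,3], [2,4], [2,5], [2,6], [3,4], [3,5], [3,6], [4,5], [4,6], [5,6]
  2-simplices (14): [0,1,4], [0,1,5], [0,2,3], [0,2,6], [0,3,5], [0,4,6], [1,2,5], [1,2,6], [1,3,4], [1,3,6], [2,3,4], [2,4,5], [3,5,6], [4,5,6]

giving chain groups C_0 ≅ Z^7, C_1 ≅ Z^21, C_2 ≅ Z^14.

The boundary map ∂_1: C_1 → C_0 is given by ∂[p,q] = [q] − [p].
The resulting 7×21 matrix has rank 6, and its Smith normal form has invariant factors (1,1,1,1,1,1).

The boundary map ∂_2: C_2 → C_1 maps a triangle to the signed sum of its edges. For instance
  ∂[3,5,6] = [5,6] − [3,6] + [3,5],
  ∂[0,1,5] = [1,5] − [0,5] + [0,1].
The 21×14 boundary matrix has rank 13 and Smith normal form diag(1,1,1,1,1,1,1,1,1,1,1,1,1).

Reading off H_k = ker ∂_k / im ∂_{k+1}:

  H_0: rank C_0 − rank ∂_1 = 7 − 6 = 1, and the invariant factors of ∂_1 are all 1, so H_0 ≅ Z.
  H_1: rank ker ∂_1 − rank ∂_2 = (21 − 6) − 13 = 2, and the invariant factors of ∂_2 are all 1, so H_1 ≅ Z^2.
  H_2: rank ker ∂_2 − rank ∂_3 = (14 − 13) − 0 = 1, and there is no ∂_3, so H_2 ≅ Z.

H_0 ≅ Z,  H_1 ≅ Z^2,  H_2 ≅ Z.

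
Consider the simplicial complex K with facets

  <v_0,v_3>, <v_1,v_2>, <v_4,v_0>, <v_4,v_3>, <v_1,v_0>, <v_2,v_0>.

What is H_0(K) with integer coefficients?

H_0 ≅ Z.

Take the total order v_0 < v_1 < v_2 < v_3 < v_4 on the vertex set. Then K (dimension 1) consists of the simplices:

  0-simplices (5): [v_0], [v_1], [v_2], [v_3], [v_4]
  1-simplices (6): [v_0,v_1], [v_0,v_2], [v_0,v_3], [v_0,v_4], [v_1,v_2], [v_3,v_4]

Hence C_0 ≅ Z^5, C_1 ≅ Z^6.

Boundary ∂_1: C_1 → C_0 maps an edge to its endpoints' difference, ∂[p,q] = q − p. For instance
  ∂[v_0,v_1] = [v_1] − [v_0].
The resulting 5×6 matrix has rank 4, and its Smith normal form has invariant factors (1,1,1,1).

Reading off H_k = ker ∂_k / im ∂_{k+1}:

  H_0: rank C_0 − rank ∂_1 = 5 − 4 = 1, and the invariant factors of ∂_1 are all 1, so H_0 ≅ Z.

(K is a triangulation of a wedge of 2 circles.)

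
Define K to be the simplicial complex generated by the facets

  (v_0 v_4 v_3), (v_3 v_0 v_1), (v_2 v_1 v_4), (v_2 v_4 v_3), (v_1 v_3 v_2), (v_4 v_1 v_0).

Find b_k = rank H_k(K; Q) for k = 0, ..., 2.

K has 5 vertices, 9 edges, 6 triangles.
rank ∂_0 = 0, rank ∂_1 = 4 ⇒ b_0 = 5 − 0 − 4 = 1; all invariant factors of ∂_1 are 1 so no torsion. So H_0 = Z.
rank ∂_1 = 4, rank ∂_2 = 5 ⇒ b_1 = 9 − 4 − 5 = 0; all invariant factors of ∂_2 are 1 so no torsion. So H_1 = 0.
rank ∂_2 = 5, rank ∂_3 = 0 ⇒ b_2 = 6 − 5 − 0 = 1. So H_2 = Z.

b_0 = 1, b_1 = 0, b_2 = 1.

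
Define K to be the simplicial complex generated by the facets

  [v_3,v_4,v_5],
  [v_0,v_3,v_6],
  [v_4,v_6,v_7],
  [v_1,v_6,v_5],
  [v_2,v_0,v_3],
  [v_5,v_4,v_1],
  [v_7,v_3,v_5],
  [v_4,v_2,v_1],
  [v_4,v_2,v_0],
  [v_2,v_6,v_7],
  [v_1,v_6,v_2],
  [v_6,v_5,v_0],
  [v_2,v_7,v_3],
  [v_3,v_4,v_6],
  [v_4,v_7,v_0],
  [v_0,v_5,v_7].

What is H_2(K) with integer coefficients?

Fix the vertex order v_0 < v_1 < v_2 < v_3 < v_4 < v_5 < v_6 < v_7 and write every simplex with vertices in increasing order. Then dim K = 2 and the simplices of K are:

  0-simplices (8): [v_0], [v_1], [v_2], [v_3], [v_4], [v_5], [v_6], [v_7]
  1-simplices (24): (24 of them)
  2-simplices (16): (16 of them)

giving chain groups C_0 ≅ Z^8, C_1 ≅ Z^24, C_2 ≅ Z^16.

Boundary ∂_1: C_1 → C_0 sends each edge [p,q] (with p < q) to q − p. For instance
  ∂[v_3,v_7] = [v_7] − [v_3].
The 8×24 boundary matrix has rank 7 and Smith normal form diag(1,1,1,1,1,1,1).

Boundary ∂_2: C_2 → C_1 sends each 2-simplex [p,q,r] to [q,r] − [p,r] + [p,q]. For instance
  ∂[v_0,v_3,v_6] = [v_3,v_6] − [v_0,v_6] + [v_0,v_3],
  ∂[v_0,v_2,v_3] = [v_2,v_3] − [v_0,v_3] + [v_0,v_2].
This gives a 24×16 integer matrix of rank 15; reducing to Smith normal form yields diagonal entries (1,1,1,1,1,1,1,1,1,1,1,1,1,1,1).

From H_k ≅ ker(∂_k) / im(∂_{k+1}) we obtain:

  H_2: rank ker ∂_2 − rank ∂_3 = (16 − 15) − 0 = 1, and there is no ∂_3, so H_2 ≅ Z.

H_2 = Z.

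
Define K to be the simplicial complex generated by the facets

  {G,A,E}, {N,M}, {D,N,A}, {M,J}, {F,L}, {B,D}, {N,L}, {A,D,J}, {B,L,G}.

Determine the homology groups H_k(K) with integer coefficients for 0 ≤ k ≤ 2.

H_0 = Z,  H_1 = Z^3,  H_2 = 0.

Fix the vertex order A < B < D < E < F < G < J < L < M < N and write every simplex with vertices in increasing order. Then dim K = 2 and the simplices of K are:

  0-simplices (10): A, B, D, E, F, G, J, L, M, N
  1-simplices (16): AD, AE, AG, AJ, AN, BD, BG, BL, DJ, DN, EG, FL, GL, JM, LN, MN
  2-simplices (4): ADJ, ADN, AEG, BGL

so the chain groups are C_0 ≅ Z^10, C_1 ≅ Z^16, C_2 ≅ Z^4.

The boundary map ∂_1: C_1 → C_0 is given by ∂[p,q] = [q] − [p]. For instance
  ∂AJ = J − A.
This gives a 10×16 integer matrix of rank 9; reducing to Smith normal form yields diagonal entries (1,1,1,1,1,1,1,1,1).

The boundary map ∂_2: C_2 → C_1 acts by ∂[p,q,r] = [q,r] − [p,r] + [p,q]. For instance
  ∂ADJ = DJ − AJ + AD,
  ∂ADN = DN − AN + AD.
This gives a 16×4 integer matrix of rank 4; reducing to Smith normal form yields diagonal entries (1,1,1,1).

From H_k ≅ ker(∂_k) / im(∂_{k+1}) we obtain:

  H_0: rank C_0 − rank ∂_1 = 10 − 9 = 1, and the invariant factors of ∂_1 are all 1, so H_0 = Z.
  H_1: rank ker ∂_1 − rank ∂_2 = (16 − 9) − 4 = 3, and the invariant factors of ∂_2 are all 1, so H_1 = Z^3.
  H_2: rank ker ∂_2 − rank ∂_3 = (4 − 4) − 0 = 0, and there is no ∂_3, so H_2 = 0.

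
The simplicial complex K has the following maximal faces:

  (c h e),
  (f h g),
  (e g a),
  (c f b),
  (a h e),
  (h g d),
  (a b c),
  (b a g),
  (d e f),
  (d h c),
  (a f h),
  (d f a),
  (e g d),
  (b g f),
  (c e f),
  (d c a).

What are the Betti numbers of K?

K has 8 vertices, 24 edges, 16 triangles.
rank ∂_0 = 0, rank ∂_1 = 7 ⇒ b_0 = 8 − 0 − 7 = 1; all invariant factors of ∂_1 are 1 so no torsion. So H_0 ≅ Z.
rank ∂_1 = 7, rank ∂_2 = 15 ⇒ b_1 = 24 − 7 − 15 = 2; all invariant factors of ∂_2 are 1 so no torsion. So H_1 ≅ Z^2.
rank ∂_2 = 15, rank ∂_3 = 0 ⇒ b_2 = 16 − 15 − 0 = 1. So H_2 ≅ Z.

b_0 = 1, b_1 = 2, b_2 = 1.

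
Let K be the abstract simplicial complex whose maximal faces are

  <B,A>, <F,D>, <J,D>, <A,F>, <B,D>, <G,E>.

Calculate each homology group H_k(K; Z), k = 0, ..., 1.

Fix the vertex order A < B < D < E < F < G < J and write every simplex with vertices in increasing order. Then dim K = 1 and the simplices of K are:

  0-simplices (7): A, B, D, E, F, G, J
  1-simplices (6): AB, AF, BD, DF, DJ, EG

so the chain groups are C_0 ≅ Z^7, C_1 ≅ Z^6.

The boundary map ∂_1: C_1 → C_0 sends each edge [p,q] (with p < q) to q − p. For instance
  ∂BD = D − B.
This gives a 7×6 integer matrix of rank 5; reducing to Smith normal form yields diagonal entries (1,1,1,1,1).

From H_k ≅ ker(∂_k) / im(∂_{k+1}) we obtain:

  H_0: rank C_0 − rank ∂_1 = 7 − 5 = 2, and the invariant factors of ∂_1 are all 1, so H_0 ≅ Z^2.
  H_1: rank ker ∂_1 − rank ∂_2 = (6 − 5) − 0 = 1, and there is no ∂_2, so H_1 ≅ Z.

As a check, the Euler characteristic is 7 − 6 = 1, which agrees with 2 − 1 = 1.

H_0 = Z^2,  H_1 = Z.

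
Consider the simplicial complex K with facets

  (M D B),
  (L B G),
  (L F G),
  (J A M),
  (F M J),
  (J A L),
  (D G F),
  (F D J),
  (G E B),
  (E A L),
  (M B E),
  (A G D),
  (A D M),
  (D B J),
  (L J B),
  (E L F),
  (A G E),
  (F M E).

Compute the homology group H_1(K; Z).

Order the vertices as A < B < D < E < F < G < J < L < M. Listing each simplex with vertices in this order, K has dimension 2 with simplices:

  0-simplices (9): A, B, D, E, F, G, J, L, M
  1-simplices (27): AD, AE, AG, AJ, AL, AM, BD, BE, BG, BJ, BL, BM, DF, DG, DJ, DM, EF, EG, EL, EM, FG, FJ, FL, FM, GL, JL, JM
  2-simplices (18): ADG, ADM, AEG, AEL, AJL, AJM, BDJ, BDM, BEG, BEM, BGL, BJL, DFG, DFJ, EFL, EFM, FGL, FJM

so the chain groups are C_0 ≅ Z^9, C_1 ≅ Z^27, C_2 ≅ Z^18.

The boundary map ∂_1: C_1 → C_0 maps an edge to its endpoints' difference, ∂[p,q] = q − p.
This gives a 9×27 integer matrix of rank 8; reducing to Smith normal form yields diagonal entries (1,1,1,1,1,1,1,1).

Boundary ∂_2: C_2 → C_1 sends each 2-simplex [p,q,r] to [q,r] − [p,r] + [p,q]. For instance
  ∂BGL = GL − BL + BG,
  ∂EFL = FL − EL + EF.
The resulting 27×18 matrix has rank 18, and its Smith normal form has invariant factors (1,1,1,1,1,1,1,1,1,1,1,1,1,1,1,1,1,2).

Now H_k = ker ∂_k / im ∂_{k+1}, so:

  H_1: rank ker ∂_1 − rank ∂_2 = (27 − 8) − 18 = 1, and ∂_2 has invariant factor 2 > 1, so H_1 ≅ Z ⊕ Z/2.

H_1 = Z ⊕ Z/2.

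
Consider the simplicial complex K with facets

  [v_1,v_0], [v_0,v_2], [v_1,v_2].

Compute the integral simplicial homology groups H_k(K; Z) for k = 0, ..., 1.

Fix the vertex order v_0 < v_1 < v_2 and write every simplex with vertices in increasing order. Then dim K = 1 and the simplices of K are:

  0-simplices (3): [v_0], [v_1], [v_2]
  1-simplices (3): [v_0,v_1], [v_0,v_2], [v_1,v_2]

giving chain groups C_0 ≅ Z^3, C_1 ≅ Z^3.

The boundary map ∂_1: C_1 → C_0 is given by ∂[p,q] = [q] − [p]. For instance
  ∂[v_0,v_1] = [v_1] − [v_0].
This gives a 3×3 integer matrix of rank 2; reducing to Smith normal form yields diagonal entries (1,1).

Reading off H_k = ker ∂_k / im ∂_{k+1}:

  H_0: rank C_0 − rank ∂_1 = 3 − 2 = 1, and the invariant factors of ∂_1 are all 1, so H_0 = Z.
  H_1: rank ker ∂_1 − rank ∂_2 = (3 − 2) − 0 = 1, and there is no ∂_2, so H_1 = Z.

H_0 ≅ Z,  H_1 ≅ Z.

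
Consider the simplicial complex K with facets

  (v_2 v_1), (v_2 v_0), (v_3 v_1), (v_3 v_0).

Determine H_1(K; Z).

H_1 = Z.

K has 4 vertices, 4 edges.
rank ∂_1 = 3, rank ∂_2 = 0 ⇒ b_1 = 4 − 3 − 0 = 1. So H_1 ≅ Z.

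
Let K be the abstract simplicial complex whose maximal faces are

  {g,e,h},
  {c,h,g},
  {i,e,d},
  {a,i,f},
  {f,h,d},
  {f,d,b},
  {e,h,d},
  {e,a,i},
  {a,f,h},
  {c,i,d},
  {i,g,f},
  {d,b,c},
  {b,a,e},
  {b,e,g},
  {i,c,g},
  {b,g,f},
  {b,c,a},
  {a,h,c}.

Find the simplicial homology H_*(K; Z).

H_0 ≅ Z,  H_1 ≅ Z^2,  H_2 ≅ Z.

Take the total order a < b < c < d < e < f < g < h < i on the vertex set. Then K (dimension 2) consists of the simplices:

  0-simplices (9): a, b, c, d, e, f, g, h, i
  1-simplices (27): ab, ac, ae, af, ah, ai, bc, bd, be, bf, bg, cd, cg, ch, ci, de, df, dh, di, eg, eh, ei, fg, fh, fi, gh, gi
  2-simplices (18): abc, abe, ach, aei, afh, afi, bcd, bdf, beg, bfg, cdi, cgh, cgi, deh, dei, dfh, egh, fgi

so the chain groups are C_0 ≅ Z^9, C_1 ≅ Z^27, C_2 ≅ Z^18.

∂_1: C_1 → C_0 is given by ∂[p,q] = [q] − [p]. For instance
  ∂cd = d − c.
The 9×27 boundary matrix has rank 8 and Smith normal form diag(1,1,1,1,1,1,1,1).

The boundary map ∂_2: C_2 → C_1 sends each 2-simplex [p,q,r] to [q,r] − [p,r] + [p,q]. For instance
  ∂cgh = gh − ch + cg,
  ∂aei = ei − ai + ae.
The resulting 27×18 matrix has rank 17, and its Smith normal form has invariant factors (1,1,1,1,1,1,1,1,1,1,1,1,1,1,1,1,1).

From H_k ≅ ker(∂_k) / im(∂_{k+1}) we obtain:

  H_0: rank C_0 − rank ∂_1 = 9 − 8 = 1, and the invariant factors of ∂_1 are all 1, so H_0 = Z.
  H_1: rank ker ∂_1 − rank ∂_2 = (27 − 8) − 17 = 2, and the invariant factors of ∂_2 are all 1, so H_1 = Z^2.
  H_2: rank ker ∂_2 − rank ∂_3 = (18 − 17) − 0 = 1, and there is no ∂_3, so H_2 = Z.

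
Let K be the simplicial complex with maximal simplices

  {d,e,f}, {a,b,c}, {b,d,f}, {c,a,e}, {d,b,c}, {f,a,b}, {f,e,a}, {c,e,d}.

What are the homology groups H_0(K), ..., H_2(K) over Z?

H_0 = Z,  H_1 = 0,  H_2 = Z.

Order the vertices as a < b < c < d < e < f. Listing each simplex with vertices in this order, K has dimension 2 with simplices:

  0-simplices (6): a, b, c, d, e, f
  1-simplices (12): ab, ac, ae, af, bc, bd, bf, cd, ce, de, df, ef
  2-simplices (8): abc, abf, ace, aef, bcd, bdf, cde, def

giving chain groups C_0 ≅ Z^6, C_1 ≅ Z^12, C_2 ≅ Z^8.

Boundary ∂_1: C_1 → C_0 is given by ∂[p,q] = [q] − [p]. For instance
  ∂bc = c − b.
The resulting 6×12 matrix has rank 5, and its Smith normal form has invariant factors (1,1,1,1,1).

∂_2: C_2 → C_1 maps a triangle to the signed sum of its edges. For instance
  ∂bcd = cd − bd + bc,
  ∂def = ef − df + de.
The 12×8 boundary matrix has rank 7 and Smith normal form diag(1,1,1,1,1,1,1).

Computing H_k = (kernel of ∂_k) / (image of ∂_{k+1}):

  H_0: rank C_0 − rank ∂_1 = 6 − 5 = 1, and the invariant factors of ∂_1 are all 1, so H_0 ≅ Z.
  H_1: rank ker ∂_1 − rank ∂_2 = (12 − 5) − 7 = 0, and the invariant factors of ∂_2 are all 1, so H_1 ≅ 0.
  H_2: rank ker ∂_2 − rank ∂_3 = (8 − 7) − 0 = 1, and there is no ∂_3, so H_2 ≅ Z.

As a check, the Euler characteristic is 6 − 12 + 8 = 2, which agrees with 1 − 0 + 1 = 2.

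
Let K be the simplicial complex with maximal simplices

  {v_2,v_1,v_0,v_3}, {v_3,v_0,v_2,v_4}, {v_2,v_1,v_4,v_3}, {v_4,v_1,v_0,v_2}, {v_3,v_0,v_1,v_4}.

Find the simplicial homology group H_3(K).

Fix the vertex order v_0 < v_1 < v_2 < v_3 < v_4 and write every simplex with vertices in increasing order. Then dim K = 3 and the simplices of K are:

  0-simplices (5): [v_0], [v_1], [v_2], [v_3], [v_4]
  1-simplices (10): [v_0,v_1], [v_0,v_2], [v_0,v_3], [v_0,v_4], [v_1,v_2], [v_1,v_3], [v_1,v_4], [v_2,v_3], [v_2,v_4], [v_3,v_4]
  2-simplices (10): [v_0,v_1,v_2], [v_0,v_1,v_3], [v_0,v_1,v_4], [v_0,v_2,v_3], [v_0,v_2,v_4], [v_0,v_3,v_4], [v_1,v_2,v_3], [v_1,v_2,v_4], [v_1,v_3,v_4], [v_2,v_3,v_4]
  3-simplices (5): [v_0,v_1,v_2,v_3], [v_0,v_1,v_2,v_4], [v_0,v_1,v_3,v_4], [v_0,v_2,v_3,v_4], [v_1,v_2,v_3,v_4]

giving chain groups C_0 ≅ Z^5, C_1 ≅ Z^10, C_2 ≅ Z^10, C_3 ≅ Z^5.

Boundary ∂_1: C_1 → C_0 sends each edge [p,q] (with p < q) to q − p.
As a 5×10 matrix over Z this has rank 4, with invariant factors (1,1,1,1).

∂_2: C_2 → C_1 maps a triangle to the signed sum of its edges. For instance
  ∂[v_2,v_3,v_4] = [v_3,v_4] − [v_2,v_4] + [v_2,v_3],
  ∂[v_0,v_2,v_3] = [v_2,v_3] − [v_0,v_3] + [v_0,v_2].
The 10×10 boundary matrix has rank 6 and Smith normal form diag(1,1,1,1,1,1).

Boundary ∂_3: C_3 → C_2 sends each 3-simplex σ to the alternating sum Σ_i (−1)^i (σ with its i-th vertex removed). For instance
  ∂[v_1,v_2,v_3,v_4] = [v_2,v_3,v_4] − [v_1,v_3,v_4] + [v_1,v_2,v_4] − [v_1,v_2,v_3],
  ∂[v_0,v_1,v_2,v_3] = [v_1,v_2,v_3] − [v_0,v_2,v_3] + [v_0,v_1,v_3] − [v_0,v_1,v_2].
This gives a 10×5 integer matrix of rank 4; reducing to Smith normal form yields diagonal entries (1,1,1,1).

Computing H_k = (kernel of ∂_k) / (image of ∂_{k+1}):

  H_3: rank ker ∂_3 − rank ∂_4 = (5 − 4) − 0 = 1, and there is no ∂_4, so H_3 ≅ Z.

(K is a triangulation of the 3-sphere S^3.)

H_3 ≅ Z.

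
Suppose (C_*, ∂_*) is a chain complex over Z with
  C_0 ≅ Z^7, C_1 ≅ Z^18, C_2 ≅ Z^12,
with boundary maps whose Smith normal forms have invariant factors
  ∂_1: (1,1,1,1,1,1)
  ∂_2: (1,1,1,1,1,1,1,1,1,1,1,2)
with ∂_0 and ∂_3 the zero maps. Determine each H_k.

H_0: b_0 = 7 − 0 − 6 = 1; torsion from ∂_1 factors > 1: none. So H_0 = Z.
H_1: b_1 = 18 − 6 − 12 = 0; torsion from ∂_2 factors > 1: [2]. So H_1 = Z/2Z.
H_2: b_2 = 12 − 12 − 0 = 0; torsion from ∂_3 factors > 1: none. So H_2 = 0.

H_0 = Z,  H_1 = Z/2Z,  H_2 = 0.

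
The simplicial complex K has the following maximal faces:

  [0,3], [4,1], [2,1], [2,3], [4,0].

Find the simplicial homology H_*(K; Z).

Take the total order 0 < 1 < 2 < 3 < 4 on the vertex set. Then K (dimension 1) consists of the simplices:

  0-simplices (5): [0], [1], [2], [3], [4]
  1-simplices (5): [0,3], [0,4], [1,2], [1,4], [2,3]

Hence C_0 ≅ Z^5, C_1 ≅ Z^5.

∂_1: C_1 → C_0 sends each edge [p,q] (with p < q) to q − p. For instance
  ∂[0,4] = [4] − [0].
The 5×5 boundary matrix has rank 4 and Smith normal form diag(1,1,1,1).

From H_k ≅ ker(∂_k) / im(∂_{k+1}) we obtain:

  H_0: rank C_0 − rank ∂_1 = 5 − 4 = 1, and the invariant factors of ∂_1 are all 1, so H_0 = Z.
  H_1: rank ker ∂_1 − rank ∂_2 = (5 − 4) − 0 = 1, and there is no ∂_2, so H_1 = Z.

H_0 = Z,  H_1 = Z.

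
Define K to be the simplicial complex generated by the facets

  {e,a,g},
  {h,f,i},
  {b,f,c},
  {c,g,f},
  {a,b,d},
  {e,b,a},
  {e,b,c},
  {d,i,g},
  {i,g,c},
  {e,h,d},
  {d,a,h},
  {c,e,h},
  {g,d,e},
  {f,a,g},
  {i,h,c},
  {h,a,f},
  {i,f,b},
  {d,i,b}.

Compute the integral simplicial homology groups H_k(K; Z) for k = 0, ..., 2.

H_0 = Z,  H_1 = Z ⊕ Z/2,  H_2 = 0.

Take the total order a < b < c < d < e < f < g < h < i on the vertex set. Then K (dimension 2) consists of the simplices:

  0-simplices (9): a, b, c, d, e, f, g, h, i
  1-simplices (27): ab, ad, ae, af, ag, ah, bc, bd, be, bf, bi, ce, cf, cg, ch, ci, de, dg, dh, di, eg, eh, fg, fh, fi, gi, hi
  2-simplices (18): abd, abe, adh, aeg, afg, afh, bce, bcf, bdi, bfi, ceh, cfg, cgi, chi, deg, deh, dgi, fhi

Hence C_0 ≅ Z^9, C_1 ≅ Z^27, C_2 ≅ Z^18.

Boundary ∂_1: C_1 → C_0 maps an edge to its endpoints' difference, ∂[p,q] = q − p. For instance
  ∂ag = g − a.
As a 9×27 matrix over Z this has rank 8, with invariant factors (1,1,1,1,1,1,1,1).

Boundary ∂_2: C_2 → C_1 sends each 2-simplex [p,q,r] to [q,r] − [p,r] + [p,q]. For instance
  ∂afg = fg − ag + af,
  ∂dgi = gi − di + dg.
The 27×18 boundary matrix has rank 18 and Smith normal form diag(1,1,1,1,1,1,1,1,1,1,1,1,1,1,1,1,1,2).

Now H_k = ker ∂_k / im ∂_{k+1}, so:

  H_0: rank C_0 − rank ∂_1 = 9 − 8 = 1, and the invariant factors of ∂_1 are all 1, so H_0 = Z.
  H_1: rank ker ∂_1 − rank ∂_2 = (27 − 8) − 18 = 1, and ∂_2 has invariant factor 2 > 1, so H_1 = Z ⊕ Z/2.
  H_2: rank ker ∂_2 − rank ∂_3 = (18 − 18) − 0 = 0, and there is no ∂_3, so H_2 = 0.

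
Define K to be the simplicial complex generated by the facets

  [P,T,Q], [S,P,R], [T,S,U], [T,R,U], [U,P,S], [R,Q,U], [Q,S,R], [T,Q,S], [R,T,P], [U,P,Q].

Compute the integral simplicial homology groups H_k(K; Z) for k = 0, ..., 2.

H_0 ≅ Z,  H_1 ≅ Z/2,  H_2 = 0.

Fix the vertex order P < Q < R < S < T < U and write every simplex with vertices in increasing order. Then dim K = 2 and the simplices of K are:

  0-simplices (6): P, Q, R, S, T, U
  1-simplices (15): PQ, PR, PS, PT, PU, QR, QS, QT, QU, RS, RT, RU, ST, SU, TU
  2-simplices (10): PQT, PQU, PRS, PRT, PSU, QRS, QRU, QST, RTU, STU

Hence C_0 ≅ Z^6, C_1 ≅ Z^15, C_2 ≅ Z^10.

∂_1: C_1 → C_0 maps an edge to its endpoints' difference, ∂[p,q] = q − p. For instance
  ∂PS = S − P.
The 6×15 boundary matrix has rank 5 and Smith normal form diag(1,1,1,1,1).

The boundary map ∂_2: C_2 → C_1 maps a triangle to the signed sum of its edges. For instance
  ∂PQU = QU − PU + PQ,
  ∂PSU = SU − PU + PS.
This gives a 15×10 integer matrix of rank 10; reducing to Smith normal form yields diagonal entries (1,1,1,1,1,1,1,1,1,2).

Reading off H_k = ker ∂_k / im ∂_{k+1}:

  H_0: rank C_0 − rank ∂_1 = 6 − 5 = 1, and the invariant factors of ∂_1 are all 1, so H_0 = Z.
  H_1: rank ker ∂_1 − rank ∂_2 = (15 − 5) − 10 = 0, and ∂_2 has invariant factor 2 > 1, so H_1 = Z/2.
  H_2: rank ker ∂_2 − rank ∂_3 = (10 − 10) − 0 = 0, and there is no ∂_3, so H_2 = 0.

(K is a triangulation of the real projective plane RP^2.)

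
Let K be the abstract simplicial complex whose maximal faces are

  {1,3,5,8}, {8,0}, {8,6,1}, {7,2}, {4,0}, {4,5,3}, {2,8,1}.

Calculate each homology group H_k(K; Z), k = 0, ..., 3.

H_0 ≅ Z,  H_1 ≅ Z,  H_2 = 0,  H_3 = 0.

Fix the vertex order 0 < 1 < 2 < 3 < 4 < 5 < 6 < 7 < 8 and write every simplex with vertices in increasing order. Then dim K = 3 and the simplices of K are:

  0-simplices (9): [0], [1], [2], [3], [4], [5], [6], [7], [8]
  1-simplices (15): [0,4], [0,8], [1,2], [1,3], [1,5], [1,6], [1,8], [2,7], [2,8], [3,4], [3,5], [3,8], [4,5], [5,8], [6,8]
  2-simplices (7): [1,2,8], [1,3,5], [1,3,8], [1,5,8], [1,6,8], [3,4,5], [3,5,8]
  3-simplices (1): [1,3,5,8]

Hence C_0 ≅ Z^9, C_1 ≅ Z^15, C_2 ≅ Z^7, C_3 ≅ Z^1.

Boundary ∂_1: C_1 → C_0 is given by ∂[p,q] = [q] − [p]. For instance
  ∂[2,8] = [8] − [2].
The resulting 9×15 matrix has rank 8, and its Smith normal form has invariant factors (1,1,1,1,1,1,1,1).

The boundary map ∂_2: C_2 → C_1 sends each 2-simplex [p,q,r] to [q,r] − [p,r] + [p,q]. For instance
  ∂[3,5,8] = [5,8] − [3,8] + [3,5],
  ∂[3,4,5] = [4,5] − [3,5] + [3,4].
As a 15×7 matrix over Z this has rank 6, with invariant factors (1,1,1,1,1,1).

The boundary map ∂_3: C_3 → C_2 sends each 3-simplex σ to the alternating sum Σ_i (−1)^i (σ with its i-th vertex removed). For instance
  ∂[1,3,5,8] = [3,5,8] − [1,5,8] + [1,3,8] − [1,3,5].
The 7×1 boundary matrix has rank 1 and Smith normal form diag(1).

Now H_k = ker ∂_k / im ∂_{k+1}, so:

  H_0: rank C_0 − rank ∂_1 = 9 − 8 = 1, and the invariant factors of ∂_1 are all 1, so H_0 ≅ Z.
  H_1: rank ker ∂_1 − rank ∂_2 = (15 − 8) − 6 = 1, and the invariant factors of ∂_2 are all 1, so H_1 ≅ Z.
  H_2: rank ker ∂_2 − rank ∂_3 = (7 − 6) − 1 = 0, and the invariant factors of ∂_3 are all 1, so H_2 ≅ 0.
  H_3: rank ker ∂_3 − rank ∂_4 = (1 − 1) − 0 = 0, and there is no ∂_4, so H_3 ≅ 0.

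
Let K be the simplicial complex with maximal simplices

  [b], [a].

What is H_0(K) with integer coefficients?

Order the vertices as a < b. Listing each simplex with vertices in this order, K has dimension 0 with simplices:

  0-simplices (2): a, b

Hence C_0 ≅ Z^2.

From H_k ≅ ker(∂_k) / im(∂_{k+1}) we obtain:

  H_0: rank C_0 − rank ∂_1 = 2 − 0 = 2, and there is no ∂_1, so H_0 = Z^2.

(K is a triangulation of a set of 2 points.)

H_0 ≅ Z^2.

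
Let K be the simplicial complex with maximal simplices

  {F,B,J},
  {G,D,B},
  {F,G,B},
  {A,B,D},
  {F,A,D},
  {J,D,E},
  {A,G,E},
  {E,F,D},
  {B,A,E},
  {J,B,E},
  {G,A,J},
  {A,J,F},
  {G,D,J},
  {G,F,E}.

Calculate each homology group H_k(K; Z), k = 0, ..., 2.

We work with the vertex ordering A < B < D < E < F < G < J. The simplices of K, each written with vertices in increasing order, are:

  0-simplices (7): A, B, D, E, F, G, J
  1-simplices (21): AB, AD, AE, AF, AG, AJ, BD, BE, BF, BG, BJ, DE, DF, DG, DJ, EF, EG, EJ, FG, FJ, GJ
  2-simplices (14): ABD, ABE, ADF, AEG, AFJ, AGJ, BDG, BEJ, BFG, BFJ, DEF, DEJ, DGJ, EFG

giving chain groups C_0 ≅ Z^7, C_1 ≅ Z^21, C_2 ≅ Z^14.

The boundary map ∂_1: C_1 → C_0 maps an edge to its endpoints' difference, ∂[p,q] = q − p. For instance
  ∂FG = G − F.
This gives a 7×21 integer matrix of rank 6; reducing to Smith normal form yields diagonal entries (1,1,1,1,1,1).

Boundary ∂_2: C_2 → C_1 acts by ∂[p,q,r] = [q,r] − [p,r] + [p,q]. For instance
  ∂EFG = FG − EG + EF,
  ∂AGJ = GJ − AJ + AG.
As a 21×14 matrix over Z this has rank 13, with invariant factors (1,1,1,1,1,1,1,1,1,1,1,1,1).

Reading off H_k = ker ∂_k / im ∂_{k+1}:

  H_0: rank C_0 − rank ∂_1 = 7 − 6 = 1, and the invariant factors of ∂_1 are all 1, so H_0 ≅ Z.
  H_1: rank ker ∂_1 − rank ∂_2 = (21 − 6) − 13 = 2, and the invariant factors of ∂_2 are all 1, so H_1 ≅ Z^2.
  H_2: rank ker ∂_2 − rank ∂_3 = (14 − 13) − 0 = 1, and there is no ∂_3, so H_2 ≅ Z.

As a check, the Euler characteristic is 7 − 21 + 14 = 0, which agrees with 1 − 2 + 1 = 0.

H_0 = Z,  H_1 = Z^2,  H_2 = Z.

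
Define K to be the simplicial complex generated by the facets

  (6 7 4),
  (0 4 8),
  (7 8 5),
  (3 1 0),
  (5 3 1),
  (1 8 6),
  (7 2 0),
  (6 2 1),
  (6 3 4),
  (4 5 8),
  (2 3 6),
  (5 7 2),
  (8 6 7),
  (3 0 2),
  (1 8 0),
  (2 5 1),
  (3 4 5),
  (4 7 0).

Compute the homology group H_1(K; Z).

Fix the vertex order 0 < 1 < 2 < 3 < 4 < 5 < 6 < 7 < 8 and write every simplex with vertices in increasing order. Then dim K = 2 and the simplices of K are:

  0-simplices (9): [0], [1], [2], [3], [4], [5], [6], [7], [8]
  1-simplices (27): (27 of them)
  2-simplices (18): [0,1,3], [0,1,8], [0,2,3], [0,2,7], [0,4,7], [0,4,8], [1,2,5], [1,2,6], [1,3,5], [1,6,8], [2,3,6], [2,5,7], [3,4,5], [3,4,6], [4,5,8], [4,6,7], [5,7,8], [6,7,8]

so the chain groups are C_0 ≅ Z^9, C_1 ≅ Z^27, C_2 ≅ Z^18.

The boundary map ∂_1: C_1 → C_0 is given by ∂[p,q] = [q] − [p]. For instance
  ∂[4,5] = [5] − [4].
This gives a 9×27 integer matrix of rank 8; reducing to Smith normal form yields diagonal entries (1,1,1,1,1,1,1,1).

The boundary map ∂_2: C_2 → C_1 acts by ∂[p,q,r] = [q,r] − [p,r] + [p,q]. For instance
  ∂[0,4,8] = [4,8] − [0,8] + [0,4],
  ∂[4,6,7] = [6,7] − [4,7] + [4,6].
The resulting 27×18 matrix has rank 18, and its Smith normal form has invariant factors (1,1,1,1,1,1,1,1,1,1,1,1,1,1,1,1,1,2).

Now H_k = ker ∂_k / im ∂_{k+1}, so:

  H_1: rank ker ∂_1 − rank ∂_2 = (27 − 8) − 18 = 1, and ∂_2 has invariant factor 2 > 1, so H_1 ≅ Z ⊕ Z/2Z.

H_1 = Z ⊕ Z/2Z.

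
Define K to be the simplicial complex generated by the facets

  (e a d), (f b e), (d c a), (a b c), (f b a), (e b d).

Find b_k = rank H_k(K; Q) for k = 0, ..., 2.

b_0 = 1, b_1 = 1, b_2 = 0.

K has 6 vertices, 12 edges, 6 triangles.
rank ∂_0 = 0, rank ∂_1 = 5 ⇒ b_0 = 6 − 0 − 5 = 1; all invariant factors of ∂_1 are 1 so no torsion. So H_0 ≅ Z.
rank ∂_1 = 5, rank ∂_2 = 6 ⇒ b_1 = 12 − 5 − 6 = 1; all invariant factors of ∂_2 are 1 so no torsion. So H_1 ≅ Z.
rank ∂_2 = 6, rank ∂_3 = 0 ⇒ b_2 = 6 − 6 − 0 = 0. So H_2 ≅ 0.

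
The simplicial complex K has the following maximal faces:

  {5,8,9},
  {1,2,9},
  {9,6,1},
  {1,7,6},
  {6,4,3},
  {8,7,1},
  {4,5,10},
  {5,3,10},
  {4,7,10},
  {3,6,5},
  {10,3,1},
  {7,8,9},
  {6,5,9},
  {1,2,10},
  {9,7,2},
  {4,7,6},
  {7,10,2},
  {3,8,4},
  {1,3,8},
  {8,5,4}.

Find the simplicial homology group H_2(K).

H_2 = 0.

We work with the vertex ordering 1 < 2 < 3 < 4 < 5 < 6 < 7 < 8 < 9 < 10. The simplices of K, each written with vertices in increasing order, are:

  0-simplices (10): [1], [2], [3], [4], [5], [6], [7], [8], [9], [10]
  1-simplices (30): (30 of them)
  2-simplices (20): (20 of them)

so the chain groups are C_0 ≅ Z^10, C_1 ≅ Z^30, C_2 ≅ Z^20.

∂_1: C_1 → C_0 is given by ∂[p,q] = [q] − [p]. For instance
  ∂[1,3] = [3] − [1].
The resulting 10×30 matrix has rank 9, and its Smith normal form has invariant factors (1,1,1,1,1,1,1,1,1).

Boundary ∂_2: C_2 → C_1 acts by ∂[p,q,r] = [q,r] − [p,r] + [p,q]. For instance
  ∂[4,6,7] = [6,7] − [4,7] + [4,6],
  ∂[4,5,10] = [5,10] − [4,10] + [4,5].
The 30×20 boundary matrix has rank 20 and Smith normal form diag(1,1,1,1,1,1,1,1,1,1,1,1,1,1,1,1,1,1,1,2).

From H_k ≅ ker(∂_k) / im(∂_{k+1}) we obtain:

  H_2: rank ker ∂_2 − rank ∂_3 = (20 − 20) − 0 = 0, and there is no ∂_3, so H_2 = 0.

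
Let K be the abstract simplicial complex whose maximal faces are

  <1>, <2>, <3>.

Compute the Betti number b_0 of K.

b_0 = 3.

We work with the vertex ordering 1 < 2 < 3. The simplices of K, each written with vertices in increasing order, are:

  0-simplices (3): [1], [2], [3]

Hence C_0 ≅ Z^3.

Computing H_k = (kernel of ∂_k) / (image of ∂_{k+1}):

  H_0: rank C_0 − rank ∂_1 = 3 − 0 = 3, and there is no ∂_1, so H_0 = Z^3.

Hence the Betti numbers are b_0 = 3.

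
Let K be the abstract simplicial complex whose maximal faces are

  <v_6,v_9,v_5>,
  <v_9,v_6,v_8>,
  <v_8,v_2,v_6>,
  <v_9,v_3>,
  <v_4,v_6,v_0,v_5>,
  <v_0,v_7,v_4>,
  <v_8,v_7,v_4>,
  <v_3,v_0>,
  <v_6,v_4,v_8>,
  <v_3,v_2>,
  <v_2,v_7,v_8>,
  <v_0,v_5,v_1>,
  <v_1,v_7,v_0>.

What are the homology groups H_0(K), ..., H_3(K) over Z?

K has 10 vertices, 23 edges, 13 triangles, 1 3-simplex.
rank ∂_0 = 0, rank ∂_1 = 9 ⇒ b_0 = 10 − 0 − 9 = 1; all invariant factors of ∂_1 are 1 so no torsion. So H_0 = Z.
rank ∂_1 = 9, rank ∂_2 = 12 ⇒ b_1 = 23 − 9 − 12 = 2; all invariant factors of ∂_2 are 1 so no torsion. So H_1 = Z^2.
rank ∂_2 = 12, rank ∂_3 = 1 ⇒ b_2 = 13 − 12 − 1 = 0; all invariant factors of ∂_3 are 1 so no torsion. So H_2 = 0.
rank ∂_3 = 1, rank ∂_4 = 0 ⇒ b_3 = 1 − 1 − 0 = 0. So H_3 = 0.

H_0 = Z,  H_1 = Z^2,  H_2 = 0,  H_3 = 0.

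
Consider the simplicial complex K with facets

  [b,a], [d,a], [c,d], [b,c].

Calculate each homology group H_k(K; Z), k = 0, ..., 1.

We work with the vertex ordering a < b < c < d. The simplices of K, each written with vertices in increasing order, are:

  0-simplices (4): a, b, c, d
  1-simplices (4): ab, ad, bc, cd

giving chain groups C_0 ≅ Z^4, C_1 ≅ Z^4.

∂_1: C_1 → C_0 sends each edge [p,q] (with p < q) to q − p.
The resulting 4×4 matrix has rank 3, and its Smith normal form has invariant factors (1,1,1).

Now H_k = ker ∂_k / im ∂_{k+1}, so:

  H_0: rank C_0 − rank ∂_1 = 4 − 3 = 1, and the invariant factors of ∂_1 are all 1, so H_0 ≅ Z.
  H_1: rank ker ∂_1 − rank ∂_2 = (4 − 3) − 0 = 1, and there is no ∂_2, so H_1 ≅ Z.

(K is a triangulation of the circle S^1.)

H_0 ≅ Z,  H_1 ≅ Z.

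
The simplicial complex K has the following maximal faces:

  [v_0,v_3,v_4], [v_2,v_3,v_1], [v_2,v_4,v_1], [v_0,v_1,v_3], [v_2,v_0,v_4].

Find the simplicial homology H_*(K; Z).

H_0 ≅ Z,  H_1 ≅ Z,  H_2 = 0.

We work with the vertex ordering v_0 < v_1 < v_2 < v_3 < v_4. The simplices of K, each written with vertices in increasing order, are:

  0-simplices (5): [v_0], [v_1], [v_2], [v_3], [v_4]
  1-simplices (10): [v_0,v_1], [v_0,v_2], [v_0,v_3], [v_0,v_4], [v_1,v_2], [v_1,v_3], [v_1,v_4], [v_2,v_3], [v_2,v_4], [v_3,v_4]
  2-simplices (5): [v_0,v_1,v_3], [v_0,v_2,v_4], [v_0,v_3,v_4], [v_1,v_2,v_3], [v_1,v_2,v_4]

so the chain groups are C_0 ≅ Z^5, C_1 ≅ Z^10, C_2 ≅ Z^5.

∂_1: C_1 → C_0 sends each edge [p,q] (with p < q) to q − p.
As a 5×10 matrix over Z this has rank 4, with invariant factors (1,1,1,1).

∂_2: C_2 → C_1 maps a triangle to the signed sum of its edges. For instance
  ∂[v_0,v_1,v_3] = [v_1,v_3] − [v_0,v_3] + [v_0,v_1],
  ∂[v_1,v_2,v_3] = [v_2,v_3] − [v_1,v_3] + [v_1,v_2].
The resulting 10×5 matrix has rank 5, and its Smith normal form has invariant factors (1,1,1,1,1).

Computing H_k = (kernel of ∂_k) / (image of ∂_{k+1}):

  H_0: rank C_0 − rank ∂_1 = 5 − 4 = 1, and the invariant factors of ∂_1 are all 1, so H_0 = Z.
  H_1: rank ker ∂_1 − rank ∂_2 = (10 − 4) − 5 = 1, and the invariant factors of ∂_2 are all 1, so H_1 = Z.
  H_2: rank ker ∂_2 − rank ∂_3 = (5 − 5) − 0 = 0, and there is no ∂_3, so H_2 = 0.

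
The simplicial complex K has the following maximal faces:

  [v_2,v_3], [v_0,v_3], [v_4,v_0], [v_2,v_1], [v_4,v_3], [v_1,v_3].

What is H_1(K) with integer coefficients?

Order the vertices as v_0 < v_1 < v_2 < v_3 < v_4. Listing each simplex with vertices in this order, K has dimension 1 with simplices:

  0-simplices (5): [v_0], [v_1], [v_2], [v_3], [v_4]
  1-simplices (6): [v_0,v_3], [v_0,v_4], [v_1,v_2], [v_1,v_3], [v_2,v_3], [v_3,v_4]

so the chain groups are C_0 ≅ Z^5, C_1 ≅ Z^6.

The boundary map ∂_1: C_1 → C_0 maps an edge to its endpoints' difference, ∂[p,q] = q − p.
The 5×6 boundary matrix has rank 4 and Smith normal form diag(1,1,1,1).

Computing H_k = (kernel of ∂_k) / (image of ∂_{k+1}):

  H_1: rank ker ∂_1 − rank ∂_2 = (6 − 4) − 0 = 2, and there is no ∂_2, so H_1 ≅ Z^2.

H_1 ≅ Z^2.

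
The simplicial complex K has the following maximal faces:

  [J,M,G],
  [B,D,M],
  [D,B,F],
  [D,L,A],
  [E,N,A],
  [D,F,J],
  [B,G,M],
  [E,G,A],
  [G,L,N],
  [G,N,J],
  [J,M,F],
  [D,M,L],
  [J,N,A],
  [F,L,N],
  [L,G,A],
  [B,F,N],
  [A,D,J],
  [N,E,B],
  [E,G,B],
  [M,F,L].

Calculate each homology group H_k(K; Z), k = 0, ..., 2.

Take the total order A < B < D < E < F < G < J < L < M < N on the vertex set. Then K (dimension 2) consists of the simplices:

  0-simplices (10): A, B, D, E, F, G, J, L, M, N
  1-simplices (30): AD, AE, AG, AJ, AL, AN, BD, BE, BF, BG, BM, BN, DF, DJ, DL, DM, EG, EN, FJ, FL, FM, FN, GJ, GL, GM, GN, JM, JN, LM, LN
  2-simplices (20): ADJ, ADL, AEG, AEN, AGL, AJN, BDF, BDM, BEG, BEN, BFN, BGM, DFJ, DLM, FJM, FLM, FLN, GJM, GJN, GLN

Hence C_0 ≅ Z^10, C_1 ≅ Z^30, C_2 ≅ Z^20.

Boundary ∂_1: C_1 → C_0 is given by ∂[p,q] = [q] − [p].
This gives a 10×30 integer matrix of rank 9; reducing to Smith normal form yields diagonal entries (1,1,1,1,1,1,1,1,1).

∂_2: C_2 → C_1 sends each 2-simplex [p,q,r] to [q,r] − [p,r] + [p,q]. For instance
  ∂BDM = DM − BM + BD,
  ∂BDF = DF − BF + BD.
As a 30×20 matrix over Z this has rank 20, with invariant factors (1,1,1,1,1,1,1,1,1,1,1,1,1,1,1,1,1,1,1,2).

Now H_k = ker ∂_k / im ∂_{k+1}, so:

  H_0: rank C_0 − rank ∂_1 = 10 − 9 = 1, and the invariant factors of ∂_1 are all 1, so H_0 = Z.
  H_1: rank ker ∂_1 − rank ∂_2 = (30 − 9) − 20 = 1, and ∂_2 has invariant factor 2 > 1, so H_1 = Z ⊕ Z/2Z.
  H_2: rank ker ∂_2 − rank ∂_3 = (20 − 20) − 0 = 0, and there is no ∂_3, so H_2 = 0.

As a check, the Euler characteristic is 10 − 30 + 20 = 0, which agrees with 1 − 1 + 0 = 0.
(K is a triangulation of the Klein bottle.)

H_0 = Z,  H_1 = Z ⊕ Z/2Z,  H_2 = 0.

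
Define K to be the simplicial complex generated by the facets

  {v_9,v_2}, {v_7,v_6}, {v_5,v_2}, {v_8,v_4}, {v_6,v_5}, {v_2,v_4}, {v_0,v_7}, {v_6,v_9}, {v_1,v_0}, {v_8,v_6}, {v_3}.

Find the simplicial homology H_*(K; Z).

H_0 ≅ Z^2,  H_1 ≅ Z^2.

Take the total order v_0 < v_1 < v_2 < v_3 < v_4 < v_5 < v_6 < v_7 < v_8 < v_9 on the vertex set. Then K (dimension 1) consists of the simplices:

  0-simplices (10): [v_0], [v_1], [v_2], [v_3], [v_4], [v_5], [v_6], [v_7], [v_8], [v_9]
  1-simplices (10): [v_0,v_1], [v_0,v_7], [v_2,v_4], [v_2,v_5], [v_2,v_9], [v_4,v_8], [v_5,v_6], [v_6,v_7], [v_6,v_8], [v_6,v_9]

so the chain groups are C_0 ≅ Z^10, C_1 ≅ Z^10.

The boundary map ∂_1: C_1 → C_0 is given by ∂[p,q] = [q] − [p].
The 10×10 boundary matrix has rank 8 and Smith normal form diag(1,1,1,1,1,1,1,1).

Computing H_k = (kernel of ∂_k) / (image of ∂_{k+1}):

  H_0: rank C_0 − rank ∂_1 = 10 − 8 = 2, and the invariant factors of ∂_1 are all 1, so H_0 ≅ Z^2.
  H_1: rank ker ∂_1 − rank ∂_2 = (10 − 8) − 0 = 2, and there is no ∂_2, so H_1 ≅ Z^2.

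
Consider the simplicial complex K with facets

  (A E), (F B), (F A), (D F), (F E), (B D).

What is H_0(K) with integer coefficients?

Take the total order A < B < D < E < F on the vertex set. Then K (dimension 1) consists of the simplices:

  0-simplices (5): A, B, D, E, F
  1-simplices (6): AE, AF, BD, BF, DF, EF

Hence C_0 ≅ Z^5, C_1 ≅ Z^6.

Boundary ∂_1: C_1 → C_0 sends each edge [p,q] (with p < q) to q − p. For instance
  ∂BF = F − B.
As a 5×6 matrix over Z this has rank 4, with invariant factors (1,1,1,1).

Now H_k = ker ∂_k / im ∂_{k+1}, so:

  H_0: rank C_0 − rank ∂_1 = 5 − 4 = 1, and the invariant factors of ∂_1 are all 1, so H_0 ≅ Z.

H_0 ≅ Z.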